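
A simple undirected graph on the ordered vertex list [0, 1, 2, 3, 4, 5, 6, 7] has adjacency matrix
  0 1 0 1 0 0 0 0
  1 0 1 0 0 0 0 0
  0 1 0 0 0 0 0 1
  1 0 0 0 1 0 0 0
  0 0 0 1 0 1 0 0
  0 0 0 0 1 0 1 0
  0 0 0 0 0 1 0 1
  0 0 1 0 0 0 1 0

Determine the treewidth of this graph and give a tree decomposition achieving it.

Treewidth 2.
One such decomposition:
Bags: B1 = {5, 6, 7}  B2 = {4, 5, 7}  B3 = {3, 4, 7}  B4 = {0, 3, 7}  B5 = {0, 1, 7}  B6 = {1, 2, 7}
Tree: B1–B2, B2–B3, B3–B4, B4–B5, B5–B6

Each bag holds 3 vertices, so the decomposition has width 2, which upper-bounds the treewidth. For the lower bound, G contains the cycle 7–6–5–4–3–0–1–2–7, so G is not a forest; only forests have treewidth ≤ 1, hence tw(G) ≥ 2. Therefore the treewidth is 2.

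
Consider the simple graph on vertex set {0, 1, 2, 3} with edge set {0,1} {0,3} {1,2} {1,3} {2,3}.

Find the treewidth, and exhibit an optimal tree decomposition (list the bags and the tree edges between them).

The largest bag has 3 vertices, giving width 2; this decomposition certifies tw(G) ≤ 2. Conversely, {0, 1, 3} is a clique of size 3, and the vertices of any clique must share a bag in every tree decomposition; so some bag has ≥ 3 vertices and tw(G) ≥ 2. Hence tw(G) = 2 exactly.

Treewidth 2.
Bags: B1 = {1, 2, 3}  B2 = {0, 1, 3}
Tree: B1–B2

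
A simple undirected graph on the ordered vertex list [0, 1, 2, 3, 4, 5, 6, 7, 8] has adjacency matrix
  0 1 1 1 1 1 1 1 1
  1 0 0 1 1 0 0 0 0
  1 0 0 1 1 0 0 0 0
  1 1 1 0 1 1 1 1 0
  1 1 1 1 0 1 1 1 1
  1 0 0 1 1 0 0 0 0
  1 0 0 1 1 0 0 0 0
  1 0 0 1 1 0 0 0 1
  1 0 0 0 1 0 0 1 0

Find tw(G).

A width-3 tree decomposition is:
Bags: B1 = {0, 2, 3, 4}  B2 = {0, 3, 4, 6}  B3 = {0, 3, 4, 7}  B4 = {0, 1, 3, 4}  B5 = {0, 4, 7, 8}  B6 = {0, 3, 4, 5}
Tree: B1–B2, B2–B3, B3–B4, B3–B5, B1–B6
Every bag has size at most 4, so the width is 4 − 1 = 3 and tw(G) ≤ 3. On the other hand G contains the 4-clique {0, 4, 7, 8}. A clique must lie in a single bag of any decomposition, so no decomposition can have width below 3. Therefore the treewidth is 3.

3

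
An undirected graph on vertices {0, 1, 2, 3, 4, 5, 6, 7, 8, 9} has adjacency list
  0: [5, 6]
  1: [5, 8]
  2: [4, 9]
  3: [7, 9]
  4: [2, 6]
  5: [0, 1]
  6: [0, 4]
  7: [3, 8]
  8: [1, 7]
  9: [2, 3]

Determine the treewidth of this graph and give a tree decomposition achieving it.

Each bag holds 3 vertices, so the decomposition has width 2, which upper-bounds the treewidth. For the lower bound, G contains the cycle 4–6–0–5–1–8–7–3–9–2–4, so G is not a forest; only forests have treewidth ≤ 1, hence tw(G) ≥ 2. Hence tw(G) = 2 exactly.

Treewidth 2.
One such decomposition:
Bags: B1 = {0, 4, 6}  B2 = {0, 4, 5}  B3 = {1, 4, 5}  B4 = {1, 4, 8}  B5 = {4, 7, 8}  B6 = {3, 4, 7}  B7 = {3, 4, 9}  B8 = {2, 4, 9}
Tree: B1–B2, B2–B3, B3–B4, B4–B5, B5–B6, B6–B7, B7–B8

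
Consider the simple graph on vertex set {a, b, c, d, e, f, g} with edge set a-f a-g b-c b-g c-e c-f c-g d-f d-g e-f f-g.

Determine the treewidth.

A width-2 tree decomposition is:
Bags: B1 = {c, f, g}  B2 = {b, c, g}  B3 = {d, f, g}  B4 = {c, e, f}  B5 = {a, f, g}
Tree: B1–B2, B1–B3, B1–B4, B1–B5
The largest bag has 3 vertices, giving width 2; this decomposition certifies tw(G) ≤ 2. For the lower bound, the 3 vertices {d, f, g} are pairwise adjacent, and any tree decomposition puts a clique entirely inside one bag — forcing width ≥ 2. The upper and lower bounds meet at 2, so that is the treewidth.

2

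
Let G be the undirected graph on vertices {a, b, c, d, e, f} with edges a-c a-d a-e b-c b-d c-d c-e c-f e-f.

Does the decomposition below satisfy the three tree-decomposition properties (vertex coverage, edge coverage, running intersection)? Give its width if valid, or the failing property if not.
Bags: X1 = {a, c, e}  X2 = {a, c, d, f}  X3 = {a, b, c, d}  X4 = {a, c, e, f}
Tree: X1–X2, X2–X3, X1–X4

No — bags containing vertex f are not connected in the tree.

A tree decomposition must satisfy three properties: every vertex lies in some bag; for every edge, both endpoints lie together in some bag; and for every vertex, the bags containing it form a connected subtree. Here bags containing vertex f are not connected in the tree, so the decomposition is invalid.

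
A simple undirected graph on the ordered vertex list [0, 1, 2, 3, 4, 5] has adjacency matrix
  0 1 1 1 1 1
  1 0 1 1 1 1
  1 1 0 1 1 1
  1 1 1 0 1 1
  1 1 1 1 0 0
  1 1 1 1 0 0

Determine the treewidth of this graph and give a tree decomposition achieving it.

Treewidth 4.
Bags: B1 = {0, 1, 2, 3, 4}  B2 = {0, 1, 2, 3, 5}
Tree: B1–B2

The largest bag has 5 vertices, giving width 4; this decomposition certifies tw(G) ≤ 4. Conversely, {0, 1, 2, 3, 4} is a clique of size 5, and the vertices of any clique must share a bag in every tree decomposition; so some bag has ≥ 5 vertices and tw(G) ≥ 4. Hence tw(G) = 4 exactly.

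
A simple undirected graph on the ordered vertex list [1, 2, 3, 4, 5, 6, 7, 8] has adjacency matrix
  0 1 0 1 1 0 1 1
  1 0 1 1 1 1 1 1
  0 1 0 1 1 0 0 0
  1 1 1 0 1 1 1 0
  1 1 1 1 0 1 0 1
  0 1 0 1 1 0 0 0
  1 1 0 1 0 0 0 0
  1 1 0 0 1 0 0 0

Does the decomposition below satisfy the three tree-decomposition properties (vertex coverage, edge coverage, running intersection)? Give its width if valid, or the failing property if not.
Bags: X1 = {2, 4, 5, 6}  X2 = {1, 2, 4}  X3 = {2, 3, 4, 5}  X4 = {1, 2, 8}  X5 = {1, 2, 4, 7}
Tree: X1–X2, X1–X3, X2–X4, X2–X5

A tree decomposition must satisfy three properties: every vertex lies in some bag; for every edge, both endpoints lie together in some bag; and for every vertex, the bags containing it form a connected subtree. Here edge (5,1) lies in no bag, so the decomposition is invalid.

No — edge (5,1) lies in no bag.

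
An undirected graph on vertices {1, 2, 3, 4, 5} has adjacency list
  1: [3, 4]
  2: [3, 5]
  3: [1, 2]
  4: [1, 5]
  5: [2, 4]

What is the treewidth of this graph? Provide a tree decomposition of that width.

Treewidth 2.
One optimal decomposition is:
Bags: B1 = {1, 2, 3}  B2 = {1, 2, 5}  B3 = {1, 4, 5}
Tree: B1–B2, B2–B3

The largest bag has 3 vertices, giving width 2; this decomposition certifies tw(G) ≤ 2. The edges 1–3–2–5–4–1 form a cycle, so G is not a tree and its treewidth is at least 2. Combining the bounds, tw(G) = 2.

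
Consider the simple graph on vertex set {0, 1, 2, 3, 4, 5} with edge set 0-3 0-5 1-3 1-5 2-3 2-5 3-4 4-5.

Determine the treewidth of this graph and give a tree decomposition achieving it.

The largest bag has 3 vertices, giving width 2; this decomposition certifies tw(G) ≤ 2. For the lower bound, G contains the cycle 0–3–2–5–0, so G is not a forest; only forests have treewidth ≤ 1, hence tw(G) ≥ 2. Hence tw(G) = 2 exactly.

Treewidth 2.
One such decomposition:
Bags: B1 = {0, 3, 5}  B2 = {2, 3, 5}  B3 = {3, 4, 5}  B4 = {1, 3, 5}
Tree: B1–B2, B2–B3, B3–B4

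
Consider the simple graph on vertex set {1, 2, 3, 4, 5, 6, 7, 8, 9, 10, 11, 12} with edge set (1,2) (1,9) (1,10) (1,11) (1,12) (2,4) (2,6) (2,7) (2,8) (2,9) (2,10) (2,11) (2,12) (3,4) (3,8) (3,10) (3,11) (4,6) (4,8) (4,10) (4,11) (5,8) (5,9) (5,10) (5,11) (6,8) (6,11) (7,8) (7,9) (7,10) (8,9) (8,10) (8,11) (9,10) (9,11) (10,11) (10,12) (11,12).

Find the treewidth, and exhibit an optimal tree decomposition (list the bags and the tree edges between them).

Every bag has size at most 5, so the width is 5 − 1 = 4 and tw(G) ≤ 4. On the other hand G contains the 5-clique {2, 8, 9, 10, 11}. A clique must lie in a single bag of any decomposition, so no decomposition can have width below 4. Combining the bounds, tw(G) = 4.

Treewidth 4.
Bags: B1 = {5, 8, 9, 10, 11}  B2 = {2, 8, 9, 10, 11}  B3 = {1, 2, 9, 10, 11}  B4 = {2, 7, 8, 9, 10}  B5 = {2, 4, 8, 10, 11}  B6 = {2, 4, 6, 8, 11}  B7 = {1, 2, 10, 11, 12}  B8 = {3, 4, 8, 10, 11}
Tree: B1–B2, B2–B3, B2–B4, B2–B5, B5–B6, B3–B7, B5–B8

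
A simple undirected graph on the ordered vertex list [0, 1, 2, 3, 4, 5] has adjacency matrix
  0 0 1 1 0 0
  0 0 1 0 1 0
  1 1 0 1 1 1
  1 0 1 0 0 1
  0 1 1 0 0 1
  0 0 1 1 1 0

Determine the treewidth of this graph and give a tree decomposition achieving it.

Every bag has size at most 3, so the width is 3 − 1 = 2 and tw(G) ≤ 2. Conversely, {1, 2, 4} is a clique of size 3, and the vertices of any clique must share a bag in every tree decomposition; so some bag has ≥ 3 vertices and tw(G) ≥ 2. The upper and lower bounds meet at 2, so that is the treewidth.

Treewidth 2.
Bags: B1 = {2, 3, 5}  B2 = {0, 2, 3}  B3 = {2, 4, 5}  B4 = {1, 2, 4}
Tree: B1–B2, B1–B3, B3–B4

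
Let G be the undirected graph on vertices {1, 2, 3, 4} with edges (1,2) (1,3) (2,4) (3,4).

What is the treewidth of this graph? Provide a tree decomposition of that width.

Every bag has size at most 3, so the width is 3 − 1 = 2 and tw(G) ≤ 2. The edges 3–4–2–1–3 form a cycle, so G is not a tree and its treewidth is at least 2. Combining the bounds, tw(G) = 2.

Treewidth 2.
One such decomposition:
Bags: B1 = {2, 3, 4}  B2 = {1, 2, 3}
Tree: B1–B2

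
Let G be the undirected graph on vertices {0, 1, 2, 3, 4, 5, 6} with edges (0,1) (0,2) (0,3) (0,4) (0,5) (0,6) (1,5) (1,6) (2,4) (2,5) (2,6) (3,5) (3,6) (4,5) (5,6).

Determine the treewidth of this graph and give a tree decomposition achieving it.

The largest bag has 4 vertices, giving width 3; this decomposition certifies tw(G) ≤ 3. On the other hand G contains the 4-clique {0, 2, 4, 5}. A clique must lie in a single bag of any decomposition, so no decomposition can have width below 3. The upper and lower bounds meet at 3, so that is the treewidth.

Treewidth 3.
One such decomposition:
Bags: B1 = {0, 3, 5, 6}  B2 = {0, 2, 5, 6}  B3 = {0, 2, 4, 5}  B4 = {0, 1, 5, 6}
Tree: B1–B2, B2–B3, B2–B4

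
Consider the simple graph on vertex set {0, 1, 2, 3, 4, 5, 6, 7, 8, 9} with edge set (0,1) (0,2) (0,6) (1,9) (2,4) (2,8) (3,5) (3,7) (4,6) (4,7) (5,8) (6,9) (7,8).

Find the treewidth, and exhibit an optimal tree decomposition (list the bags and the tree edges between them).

Treewidth 2.
One optimal decomposition is:
Bags: B1 = {3, 5, 8}  B2 = {3, 7, 8}  B3 = {2, 7, 8}  B4 = {2, 4, 7}  B5 = {0, 2, 4}  B6 = {0, 4, 6}  B7 = {0, 1, 6}  B8 = {1, 6, 9}
Tree: B1–B2, B2–B3, B3–B4, B4–B5, B5–B6, B6–B7, B7–B8

The largest bag has 3 vertices, giving width 2; this decomposition certifies tw(G) ≤ 2. The edges 5–3–7–8–5 form a cycle, so G is not a tree and its treewidth is at least 2. The upper and lower bounds meet at 2, so that is the treewidth.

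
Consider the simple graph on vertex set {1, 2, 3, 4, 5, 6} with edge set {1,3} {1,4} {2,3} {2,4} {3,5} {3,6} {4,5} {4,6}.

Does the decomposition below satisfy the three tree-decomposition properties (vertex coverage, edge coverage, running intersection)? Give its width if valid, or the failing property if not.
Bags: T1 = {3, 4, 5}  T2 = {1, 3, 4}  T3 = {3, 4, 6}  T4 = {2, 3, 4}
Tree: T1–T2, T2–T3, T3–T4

Yes; width 2.

Checking the three conditions: (i) the bags cover all of {1, 2, 3, 4, 5, 6}; (ii) for each edge, some bag contains both endpoints; (iii) the bags containing any fixed vertex form a subtree. All hold, so the decomposition is valid with width 3 − 1 = 2.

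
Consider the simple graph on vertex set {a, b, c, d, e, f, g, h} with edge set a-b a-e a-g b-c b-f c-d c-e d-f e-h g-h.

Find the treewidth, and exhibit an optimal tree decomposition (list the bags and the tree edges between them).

Each bag holds 3 vertices, so the decomposition has width 2, which upper-bounds the treewidth. For the lower bound, G contains the cycle d–f–b–c–d, so G is not a forest; only forests have treewidth ≤ 1, hence tw(G) ≥ 2. Therefore the treewidth is 2.

Treewidth 2.
One such decomposition:
Bags: B1 = {c, d, f}  B2 = {b, c, f}  B3 = {b, c, e}  B4 = {a, b, e}  B5 = {a, e, h}  B6 = {a, g, h}
Tree: B1–B2, B2–B3, B3–B4, B4–B5, B5–B6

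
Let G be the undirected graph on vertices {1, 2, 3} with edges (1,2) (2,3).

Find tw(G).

A width-1 tree decomposition is:
Bags: B1 = {1, 2}  B2 = {2, 3}
Tree: B1–B2
Each bag holds 2 vertices, so the decomposition has width 1, which upper-bounds the treewidth. Since G has at least one edge (e.g. 1–2), it is not an edgeless graph, so tw(G) ≥ 1. Therefore the treewidth is 1.

1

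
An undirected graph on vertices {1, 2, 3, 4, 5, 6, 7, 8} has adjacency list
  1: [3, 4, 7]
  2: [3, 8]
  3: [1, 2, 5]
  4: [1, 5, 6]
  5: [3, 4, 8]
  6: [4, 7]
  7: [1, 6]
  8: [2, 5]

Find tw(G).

2

A width-2 tree decomposition is:
Bags: B1 = {4, 6, 7}  B2 = {1, 4, 7}  B3 = {1, 4, 5}  B4 = {1, 3, 5}  B5 = {3, 5, 8}  B6 = {2, 3, 8}
Tree: B1–B2, B2–B3, B3–B4, B4–B5, B5–B6
The largest bag has 3 vertices, giving width 2; this decomposition certifies tw(G) ≤ 2. Since 6–7–1–4–6 is a cycle in G, G is not acyclic. Forests are exactly the graphs of treewidth ≤ 1, so tw(G) ≥ 2. Therefore the treewidth is 2.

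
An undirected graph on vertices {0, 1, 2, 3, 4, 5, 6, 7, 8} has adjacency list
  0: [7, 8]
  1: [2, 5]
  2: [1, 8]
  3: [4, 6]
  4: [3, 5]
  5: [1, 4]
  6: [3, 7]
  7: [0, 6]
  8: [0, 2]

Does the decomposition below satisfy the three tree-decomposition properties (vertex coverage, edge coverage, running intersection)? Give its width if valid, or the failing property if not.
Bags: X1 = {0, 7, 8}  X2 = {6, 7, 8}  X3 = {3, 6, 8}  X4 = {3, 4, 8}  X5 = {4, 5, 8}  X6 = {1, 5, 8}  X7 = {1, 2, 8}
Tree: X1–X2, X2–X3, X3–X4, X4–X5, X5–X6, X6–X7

Yes; width 2.

Every vertex of G appears in some bag (union = {0, 1, 2, 3, 4, 5, 6, 7, 8}); every edge is covered by a bag; and for each vertex v the set of bags containing v is connected in the bag tree. The decomposition is therefore valid. The largest bag has 3 vertices, so the width is 2.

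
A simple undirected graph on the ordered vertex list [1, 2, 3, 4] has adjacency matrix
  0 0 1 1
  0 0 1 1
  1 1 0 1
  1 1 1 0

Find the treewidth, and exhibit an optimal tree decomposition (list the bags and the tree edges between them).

Treewidth 2.
Bags: B1 = {1, 3, 4}  B2 = {2, 3, 4}
Tree: B1–B2

Each bag holds 3 vertices, so the decomposition has width 2, which upper-bounds the treewidth. For the lower bound, the 3 vertices {1, 3, 4} are pairwise adjacent, and any tree decomposition puts a clique entirely inside one bag — forcing width ≥ 2. Hence tw(G) = 2 exactly.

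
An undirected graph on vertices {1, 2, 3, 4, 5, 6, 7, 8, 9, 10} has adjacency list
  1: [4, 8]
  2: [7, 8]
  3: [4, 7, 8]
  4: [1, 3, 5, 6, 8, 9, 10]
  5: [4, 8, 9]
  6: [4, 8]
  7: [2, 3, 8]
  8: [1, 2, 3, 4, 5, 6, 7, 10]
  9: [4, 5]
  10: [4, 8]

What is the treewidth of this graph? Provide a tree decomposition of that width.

Each bag holds 3 vertices, so the decomposition has width 2, which upper-bounds the treewidth. On the other hand G contains the 3-clique {2, 7, 8}. A clique must lie in a single bag of any decomposition, so no decomposition can have width below 2. Hence tw(G) = 2 exactly.

Treewidth 2.
One such decomposition:
Bags: B1 = {4, 8, 10}  B2 = {4, 6, 8}  B3 = {3, 4, 8}  B4 = {3, 7, 8}  B5 = {2, 7, 8}  B6 = {4, 5, 8}  B7 = {1, 4, 8}  B8 = {4, 5, 9}
Tree: B1–B2, B2–B3, B3–B4, B4–B5, B1–B6, B1–B7, B6–B8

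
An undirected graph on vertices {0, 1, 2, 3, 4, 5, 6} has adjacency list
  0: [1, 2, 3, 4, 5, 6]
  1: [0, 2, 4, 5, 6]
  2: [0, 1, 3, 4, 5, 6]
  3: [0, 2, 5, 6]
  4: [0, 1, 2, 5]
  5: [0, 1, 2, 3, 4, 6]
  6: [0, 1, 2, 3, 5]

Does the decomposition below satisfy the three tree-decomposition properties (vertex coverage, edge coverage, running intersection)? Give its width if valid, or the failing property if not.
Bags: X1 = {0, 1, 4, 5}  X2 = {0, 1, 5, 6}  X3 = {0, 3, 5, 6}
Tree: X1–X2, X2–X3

No — vertex 2 appears in no bag.

A tree decomposition must satisfy three properties: every vertex lies in some bag; for every edge, both endpoints lie together in some bag; and for every vertex, the bags containing it form a connected subtree. Here vertex 2 appears in no bag, so the decomposition is invalid.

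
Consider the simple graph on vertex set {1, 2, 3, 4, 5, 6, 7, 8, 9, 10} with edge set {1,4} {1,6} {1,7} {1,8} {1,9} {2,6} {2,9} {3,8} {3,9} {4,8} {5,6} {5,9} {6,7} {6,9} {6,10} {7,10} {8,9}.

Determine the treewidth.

2

A width-2 tree decomposition is:
Bags: B1 = {1, 6, 7}  B2 = {6, 7, 10}  B3 = {1, 6, 9}  B4 = {1, 8, 9}  B5 = {3, 8, 9}  B6 = {5, 6, 9}  B7 = {1, 4, 8}  B8 = {2, 6, 9}
Tree: B1–B2, B1–B3, B3–B4, B4–B5, B3–B6, B4–B7, B6–B8
Every bag has size at most 3, so the width is 3 − 1 = 2 and tw(G) ≤ 2. On the other hand G contains the 3-clique {1, 8, 9}. A clique must lie in a single bag of any decomposition, so no decomposition can have width below 2. Hence tw(G) = 2 exactly.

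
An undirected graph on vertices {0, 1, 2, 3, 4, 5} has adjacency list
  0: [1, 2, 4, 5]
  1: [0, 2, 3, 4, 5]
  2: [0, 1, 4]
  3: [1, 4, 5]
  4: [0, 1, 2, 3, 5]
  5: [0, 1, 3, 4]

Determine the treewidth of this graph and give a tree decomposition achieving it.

Treewidth 3.
One optimal decomposition is:
Bags: B1 = {1, 3, 4, 5}  B2 = {0, 1, 4, 5}  B3 = {0, 1, 2, 4}
Tree: B1–B2, B2–B3

The largest bag has 4 vertices, giving width 3; this decomposition certifies tw(G) ≤ 3. Conversely, {0, 1, 2, 4} is a clique of size 4, and the vertices of any clique must share a bag in every tree decomposition; so some bag has ≥ 4 vertices and tw(G) ≥ 3. Therefore the treewidth is 3.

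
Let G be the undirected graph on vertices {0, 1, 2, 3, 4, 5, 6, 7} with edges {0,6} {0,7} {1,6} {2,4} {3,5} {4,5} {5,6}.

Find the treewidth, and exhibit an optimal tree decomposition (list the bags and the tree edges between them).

Each bag holds 2 vertices, so the decomposition has width 1, which upper-bounds the treewidth. Since G has at least one edge (e.g. 7–0), it is not an edgeless graph, so tw(G) ≥ 1. Therefore the treewidth is 1.

Treewidth 1.
One optimal decomposition is:
Bags: B1 = {0, 7}  B2 = {0, 6}  B3 = {1, 6}  B4 = {5, 6}  B5 = {3, 5}  B6 = {4, 5}  B7 = {2, 4}
Tree: B1–B2, B2–B3, B2–B4, B4–B5, B5–B6, B6–B7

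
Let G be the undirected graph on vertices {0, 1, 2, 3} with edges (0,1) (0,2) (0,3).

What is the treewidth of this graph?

A width-1 tree decomposition is:
Bags: B1 = {0, 1}  B2 = {0, 2}  B3 = {0, 3}
Tree: B1–B2, B1–B3
Each bag holds 2 vertices, so the decomposition has width 1, which upper-bounds the treewidth. G has an edge, so its treewidth is at least 1. Therefore the treewidth is 1.

1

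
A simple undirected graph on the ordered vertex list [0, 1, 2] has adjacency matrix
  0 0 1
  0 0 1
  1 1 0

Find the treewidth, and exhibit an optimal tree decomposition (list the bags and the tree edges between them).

The largest bag has 2 vertices, giving width 1; this decomposition certifies tw(G) ≤ 1. Since G has at least one edge (e.g. 1–2), it is not an edgeless graph, so tw(G) ≥ 1. Hence tw(G) = 1 exactly.

Treewidth 1.
One such decomposition:
Bags: B1 = {1, 2}  B2 = {0, 2}
Tree: B1–B2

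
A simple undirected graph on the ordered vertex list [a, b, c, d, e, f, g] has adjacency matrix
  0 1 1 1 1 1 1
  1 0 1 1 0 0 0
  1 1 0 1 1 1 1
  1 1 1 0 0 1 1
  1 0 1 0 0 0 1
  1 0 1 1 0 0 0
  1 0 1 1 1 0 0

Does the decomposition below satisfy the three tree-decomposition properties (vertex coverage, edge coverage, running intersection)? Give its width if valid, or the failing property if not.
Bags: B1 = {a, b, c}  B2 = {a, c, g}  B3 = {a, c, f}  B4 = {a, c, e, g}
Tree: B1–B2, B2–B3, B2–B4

A tree decomposition must satisfy three properties: every vertex lies in some bag; for every edge, both endpoints lie together in some bag; and for every vertex, the bags containing it form a connected subtree. Here vertex d appears in no bag, so the decomposition is invalid.

No — vertex d appears in no bag.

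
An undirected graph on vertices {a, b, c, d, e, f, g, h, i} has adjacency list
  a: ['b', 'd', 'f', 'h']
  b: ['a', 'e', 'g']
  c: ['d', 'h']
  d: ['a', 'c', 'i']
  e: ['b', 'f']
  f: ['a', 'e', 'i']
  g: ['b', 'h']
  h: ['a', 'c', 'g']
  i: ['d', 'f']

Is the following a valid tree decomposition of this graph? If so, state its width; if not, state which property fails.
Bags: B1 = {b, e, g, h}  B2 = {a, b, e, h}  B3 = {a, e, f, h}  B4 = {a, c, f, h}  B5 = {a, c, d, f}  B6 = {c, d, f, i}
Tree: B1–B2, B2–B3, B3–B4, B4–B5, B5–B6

Yes; width 3.

Every vertex of G appears in some bag (union = {a, b, c, d, e, f, g, h, i}); every edge is covered by a bag; and for each vertex v the set of bags containing v is connected in the bag tree. The decomposition is therefore valid. The largest bag has 4 vertices, so the width is 3.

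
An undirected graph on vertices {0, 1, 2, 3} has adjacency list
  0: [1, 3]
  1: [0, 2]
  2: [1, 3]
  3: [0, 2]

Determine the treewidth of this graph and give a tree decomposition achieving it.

Treewidth 2.
One optimal decomposition is:
Bags: B1 = {0, 2, 3}  B2 = {0, 1, 2}
Tree: B1–B2

Each bag holds 3 vertices, so the decomposition has width 2, which upper-bounds the treewidth. The edges 0–3–2–1–0 form a cycle, so G is not a tree and its treewidth is at least 2. The upper and lower bounds meet at 2, so that is the treewidth.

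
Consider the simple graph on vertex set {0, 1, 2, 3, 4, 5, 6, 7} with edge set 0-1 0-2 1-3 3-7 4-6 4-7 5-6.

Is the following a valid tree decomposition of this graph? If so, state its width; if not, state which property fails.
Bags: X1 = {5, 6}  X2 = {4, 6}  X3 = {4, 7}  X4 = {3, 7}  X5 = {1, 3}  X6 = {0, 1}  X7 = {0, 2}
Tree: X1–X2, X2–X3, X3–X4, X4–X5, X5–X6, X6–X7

Vertex coverage: the bags together contain {0, 1, 2, 3, 4, 5, 6, 7}, the full vertex set. Edge coverage: each edge of G has both endpoints in at least one bag. Running intersection: for every vertex, the bags containing it form a connected subtree. All three properties hold, so this is a valid tree decomposition of width max|bag| − 1 = 1, and hence tw(G) ≤ 1.

Yes; width 1.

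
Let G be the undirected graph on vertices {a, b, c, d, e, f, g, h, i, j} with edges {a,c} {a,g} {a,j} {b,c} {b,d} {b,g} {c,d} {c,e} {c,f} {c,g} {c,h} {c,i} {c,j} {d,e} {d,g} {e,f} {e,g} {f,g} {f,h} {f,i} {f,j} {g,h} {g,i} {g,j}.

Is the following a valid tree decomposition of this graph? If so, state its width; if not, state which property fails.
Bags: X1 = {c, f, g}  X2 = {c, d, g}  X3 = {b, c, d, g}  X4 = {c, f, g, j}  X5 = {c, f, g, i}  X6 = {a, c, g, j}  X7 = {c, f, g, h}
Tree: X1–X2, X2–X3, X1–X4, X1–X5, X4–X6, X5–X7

A tree decomposition must satisfy three properties: every vertex lies in some bag; for every edge, both endpoints lie together in some bag; and for every vertex, the bags containing it form a connected subtree. Here vertex e appears in no bag, so the decomposition is invalid.

No — vertex e appears in no bag.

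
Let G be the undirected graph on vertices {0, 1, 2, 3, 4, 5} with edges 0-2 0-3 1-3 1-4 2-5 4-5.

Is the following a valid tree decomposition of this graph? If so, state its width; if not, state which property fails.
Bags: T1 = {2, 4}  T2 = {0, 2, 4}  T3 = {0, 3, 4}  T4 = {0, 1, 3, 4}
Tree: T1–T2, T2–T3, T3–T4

A tree decomposition must satisfy three properties: every vertex lies in some bag; for every edge, both endpoints lie together in some bag; and for every vertex, the bags containing it form a connected subtree. Here vertex 5 appears in no bag, so the decomposition is invalid.

No — vertex 5 appears in no bag.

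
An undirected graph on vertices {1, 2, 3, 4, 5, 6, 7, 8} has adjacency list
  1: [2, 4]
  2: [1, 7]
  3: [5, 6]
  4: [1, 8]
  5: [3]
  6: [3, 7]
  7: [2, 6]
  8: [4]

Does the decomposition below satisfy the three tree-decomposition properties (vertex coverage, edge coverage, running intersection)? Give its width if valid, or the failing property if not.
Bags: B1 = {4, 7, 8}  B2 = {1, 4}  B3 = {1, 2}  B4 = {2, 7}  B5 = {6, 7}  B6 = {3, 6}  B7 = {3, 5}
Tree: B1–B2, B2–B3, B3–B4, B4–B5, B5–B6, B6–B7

A tree decomposition must satisfy three properties: every vertex lies in some bag; for every edge, both endpoints lie together in some bag; and for every vertex, the bags containing it form a connected subtree. Here bags containing vertex 7 are not connected in the tree, so the decomposition is invalid.

No — bags containing vertex 7 are not connected in the tree.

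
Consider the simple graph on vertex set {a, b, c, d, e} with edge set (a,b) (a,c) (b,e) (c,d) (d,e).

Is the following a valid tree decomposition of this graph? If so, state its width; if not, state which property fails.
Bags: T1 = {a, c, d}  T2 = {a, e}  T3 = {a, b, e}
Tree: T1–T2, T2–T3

No — edge (d,e) lies in no bag.

A tree decomposition must satisfy three properties: every vertex lies in some bag; for every edge, both endpoints lie together in some bag; and for every vertex, the bags containing it form a connected subtree. Here edge (d,e) lies in no bag, so the decomposition is invalid.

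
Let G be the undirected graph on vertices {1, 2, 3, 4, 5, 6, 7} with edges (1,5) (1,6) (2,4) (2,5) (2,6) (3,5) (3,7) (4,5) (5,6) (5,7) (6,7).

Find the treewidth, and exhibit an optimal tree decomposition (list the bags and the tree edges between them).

Every bag has size at most 3, so the width is 3 − 1 = 2 and tw(G) ≤ 2. Conversely, {3, 5, 7} is a clique of size 3, and the vertices of any clique must share a bag in every tree decomposition; so some bag has ≥ 3 vertices and tw(G) ≥ 2. The upper and lower bounds meet at 2, so that is the treewidth.

Treewidth 2.
Bags: B1 = {5, 6, 7}  B2 = {2, 5, 6}  B3 = {2, 4, 5}  B4 = {1, 5, 6}  B5 = {3, 5, 7}
Tree: B1–B2, B2–B3, B2–B4, B1–B5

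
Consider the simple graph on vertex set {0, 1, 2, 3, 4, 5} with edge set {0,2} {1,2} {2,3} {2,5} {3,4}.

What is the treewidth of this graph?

1

A width-1 tree decomposition is:
Bags: B1 = {2, 3}  B2 = {1, 2}  B3 = {2, 5}  B4 = {0, 2}  B5 = {3, 4}
Tree: B1–B2, B1–B3, B2–B4, B1–B5
Each bag holds 2 vertices, so the decomposition has width 1, which upper-bounds the treewidth. Any graph with an edge has treewidth ≥ 1, and G has the edge 3–2. Hence tw(G) = 1 exactly.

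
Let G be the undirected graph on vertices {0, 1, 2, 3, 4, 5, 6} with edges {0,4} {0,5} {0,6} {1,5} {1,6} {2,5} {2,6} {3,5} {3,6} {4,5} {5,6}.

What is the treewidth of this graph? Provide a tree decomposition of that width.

Treewidth 2.
One optimal decomposition is:
Bags: B1 = {0, 5, 6}  B2 = {3, 5, 6}  B3 = {0, 4, 5}  B4 = {2, 5, 6}  B5 = {1, 5, 6}
Tree: B1–B2, B1–B3, B2–B4, B1–B5

The largest bag has 3 vertices, giving width 2; this decomposition certifies tw(G) ≤ 2. On the other hand G contains the 3-clique {0, 4, 5}. A clique must lie in a single bag of any decomposition, so no decomposition can have width below 2. Combining the bounds, tw(G) = 2.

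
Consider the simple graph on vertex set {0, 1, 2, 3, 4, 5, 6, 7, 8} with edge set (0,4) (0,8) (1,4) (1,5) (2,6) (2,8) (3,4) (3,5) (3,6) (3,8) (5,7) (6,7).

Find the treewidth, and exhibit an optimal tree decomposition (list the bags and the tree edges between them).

Every bag has size at most 4, so the width is 4 − 1 = 3 and tw(G) ≤ 3. For the lower bound: the 4 vertex sets {0,2,8}, {4}, {3}, {1,5,6,7} are disjoint, each induces a connected subgraph, and every pair is joined by at least one edge of G. Contracting each set to a single vertex therefore yields K_{4} as a minor, and since treewidth is minor-monotone, tw(G) ≥ tw(K_{4}) = 3. The upper and lower bounds meet at 3, so that is the treewidth.

Treewidth 3.
Bags: B1 = {0, 2, 4, 8}  B2 = {2, 3, 4, 8}  B3 = {2, 3, 4, 6}  B4 = {1, 3, 4, 6}  B5 = {1, 3, 5, 6}  B6 = {1, 5, 6, 7}
Tree: B1–B2, B2–B3, B3–B4, B4–B5, B5–B6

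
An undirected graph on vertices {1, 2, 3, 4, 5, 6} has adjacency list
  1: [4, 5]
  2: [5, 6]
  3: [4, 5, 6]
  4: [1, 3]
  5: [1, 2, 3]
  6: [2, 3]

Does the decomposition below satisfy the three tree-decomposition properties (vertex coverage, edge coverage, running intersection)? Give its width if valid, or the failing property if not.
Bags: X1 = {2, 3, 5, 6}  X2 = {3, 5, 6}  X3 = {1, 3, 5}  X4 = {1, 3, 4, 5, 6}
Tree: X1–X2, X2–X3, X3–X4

A tree decomposition must satisfy three properties: every vertex lies in some bag; for every edge, both endpoints lie together in some bag; and for every vertex, the bags containing it form a connected subtree. Here bags containing vertex 6 are not connected in the tree, so the decomposition is invalid.

No — bags containing vertex 6 are not connected in the tree.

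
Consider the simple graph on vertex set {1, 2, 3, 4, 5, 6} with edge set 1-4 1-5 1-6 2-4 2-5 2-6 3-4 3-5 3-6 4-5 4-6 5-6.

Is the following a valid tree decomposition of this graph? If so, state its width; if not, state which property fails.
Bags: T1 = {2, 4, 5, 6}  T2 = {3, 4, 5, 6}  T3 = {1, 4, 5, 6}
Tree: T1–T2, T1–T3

Every vertex of G appears in some bag (union = {1, 2, 3, 4, 5, 6}); every edge is covered by a bag; and for each vertex v the set of bags containing v is connected in the bag tree. The decomposition is therefore valid. The largest bag has 4 vertices, so the width is 3.

Yes; width 3.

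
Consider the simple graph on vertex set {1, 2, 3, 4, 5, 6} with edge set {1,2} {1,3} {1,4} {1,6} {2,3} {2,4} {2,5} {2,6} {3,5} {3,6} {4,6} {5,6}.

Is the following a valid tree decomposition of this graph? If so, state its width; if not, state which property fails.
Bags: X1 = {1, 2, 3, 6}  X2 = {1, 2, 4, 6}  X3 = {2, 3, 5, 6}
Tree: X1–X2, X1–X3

Yes; width 3.

Every vertex of G appears in some bag (union = {1, 2, 3, 4, 5, 6}); every edge is covered by a bag; and for each vertex v the set of bags containing v is connected in the bag tree. The decomposition is therefore valid. The largest bag has 4 vertices, so the width is 3.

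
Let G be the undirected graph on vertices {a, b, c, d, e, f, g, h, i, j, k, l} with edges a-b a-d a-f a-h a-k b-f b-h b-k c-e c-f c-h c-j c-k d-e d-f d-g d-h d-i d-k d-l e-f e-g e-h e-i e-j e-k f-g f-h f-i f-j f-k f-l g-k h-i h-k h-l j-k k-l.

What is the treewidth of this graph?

4

A width-4 tree decomposition is:
Bags: B1 = {d, e, f, h, k}  B2 = {d, f, h, k, l}  B3 = {c, e, f, h, k}  B4 = {d, e, f, h, i}  B5 = {d, e, f, g, k}  B6 = {c, e, f, j, k}  B7 = {a, d, f, h, k}  B8 = {a, b, f, h, k}
Tree: B1–B2, B1–B3, B1–B4, B1–B5, B3–B6, B1–B7, B7–B8
The largest bag has 5 vertices, giving width 4; this decomposition certifies tw(G) ≤ 4. For the lower bound, the 5 vertices {d, e, f, g, k} are pairwise adjacent, and any tree decomposition puts a clique entirely inside one bag — forcing width ≥ 4. Hence tw(G) = 4 exactly.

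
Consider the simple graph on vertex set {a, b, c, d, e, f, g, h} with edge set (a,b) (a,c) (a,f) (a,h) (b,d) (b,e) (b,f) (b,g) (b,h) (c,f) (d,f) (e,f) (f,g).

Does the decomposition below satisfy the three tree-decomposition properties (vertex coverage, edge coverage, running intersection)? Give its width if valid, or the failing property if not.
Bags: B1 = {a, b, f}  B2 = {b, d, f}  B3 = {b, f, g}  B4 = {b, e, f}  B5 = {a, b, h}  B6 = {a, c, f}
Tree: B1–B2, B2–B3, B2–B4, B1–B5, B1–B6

Vertex coverage: the bags together contain {a, b, c, d, e, f, g, h}, the full vertex set. Edge coverage: each edge of G has both endpoints in at least one bag. Running intersection: for every vertex, the bags containing it form a connected subtree. All three properties hold, so this is a valid tree decomposition of width max|bag| − 1 = 2, and hence tw(G) ≤ 2.

Yes; width 2.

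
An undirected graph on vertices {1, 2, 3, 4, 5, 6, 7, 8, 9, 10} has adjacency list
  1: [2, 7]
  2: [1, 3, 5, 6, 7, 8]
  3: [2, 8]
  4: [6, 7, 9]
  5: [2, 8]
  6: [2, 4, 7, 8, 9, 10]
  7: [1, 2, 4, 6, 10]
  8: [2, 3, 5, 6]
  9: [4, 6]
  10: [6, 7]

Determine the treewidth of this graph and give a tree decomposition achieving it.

Each bag holds 3 vertices, so the decomposition has width 2, which upper-bounds the treewidth. On the other hand G contains the 3-clique {4, 6, 9}. A clique must lie in a single bag of any decomposition, so no decomposition can have width below 2. Hence tw(G) = 2 exactly.

Treewidth 2.
One optimal decomposition is:
Bags: B1 = {2, 3, 8}  B2 = {2, 6, 8}  B3 = {2, 6, 7}  B4 = {4, 6, 7}  B5 = {1, 2, 7}  B6 = {6, 7, 10}  B7 = {4, 6, 9}  B8 = {2, 5, 8}
Tree: B1–B2, B2–B3, B3–B4, B3–B5, B4–B6, B4–B7, B1–B8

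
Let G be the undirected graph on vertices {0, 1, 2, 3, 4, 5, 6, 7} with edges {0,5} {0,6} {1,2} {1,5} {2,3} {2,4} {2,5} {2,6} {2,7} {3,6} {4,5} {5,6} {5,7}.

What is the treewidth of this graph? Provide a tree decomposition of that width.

Treewidth 2.
One such decomposition:
Bags: B1 = {1, 2, 5}  B2 = {2, 5, 6}  B3 = {0, 5, 6}  B4 = {2, 4, 5}  B5 = {2, 5, 7}  B6 = {2, 3, 6}
Tree: B1–B2, B2–B3, B1–B4, B2–B5, B2–B6

Every bag has size at most 3, so the width is 3 − 1 = 2 and tw(G) ≤ 2. For the lower bound, the 3 vertices {0, 5, 6} are pairwise adjacent, and any tree decomposition puts a clique entirely inside one bag — forcing width ≥ 2. The upper and lower bounds meet at 2, so that is the treewidth.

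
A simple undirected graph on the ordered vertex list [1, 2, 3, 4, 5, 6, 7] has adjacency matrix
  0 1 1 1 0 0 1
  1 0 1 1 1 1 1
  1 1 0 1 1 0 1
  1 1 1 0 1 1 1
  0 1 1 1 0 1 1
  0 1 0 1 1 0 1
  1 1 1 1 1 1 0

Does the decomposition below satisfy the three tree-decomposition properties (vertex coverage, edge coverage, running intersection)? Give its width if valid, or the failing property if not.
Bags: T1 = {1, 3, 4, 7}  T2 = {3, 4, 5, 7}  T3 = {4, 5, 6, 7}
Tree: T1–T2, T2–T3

A tree decomposition must satisfy three properties: every vertex lies in some bag; for every edge, both endpoints lie together in some bag; and for every vertex, the bags containing it form a connected subtree. Here vertex 2 appears in no bag, so the decomposition is invalid.

No — vertex 2 appears in no bag.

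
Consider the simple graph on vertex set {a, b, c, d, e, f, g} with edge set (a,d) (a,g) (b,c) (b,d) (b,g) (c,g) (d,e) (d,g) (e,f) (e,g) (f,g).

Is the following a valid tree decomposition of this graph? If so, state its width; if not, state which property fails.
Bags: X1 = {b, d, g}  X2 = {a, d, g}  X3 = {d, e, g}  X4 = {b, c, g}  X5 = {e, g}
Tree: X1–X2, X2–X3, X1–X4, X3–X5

A tree decomposition must satisfy three properties: every vertex lies in some bag; for every edge, both endpoints lie together in some bag; and for every vertex, the bags containing it form a connected subtree. Here vertex f appears in no bag, so the decomposition is invalid.

No — vertex f appears in no bag.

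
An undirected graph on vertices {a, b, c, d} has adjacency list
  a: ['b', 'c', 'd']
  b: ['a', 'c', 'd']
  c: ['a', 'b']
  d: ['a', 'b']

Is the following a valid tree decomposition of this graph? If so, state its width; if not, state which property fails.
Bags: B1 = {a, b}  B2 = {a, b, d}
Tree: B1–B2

A tree decomposition must satisfy three properties: every vertex lies in some bag; for every edge, both endpoints lie together in some bag; and for every vertex, the bags containing it form a connected subtree. Here vertex c appears in no bag, so the decomposition is invalid.

No — vertex c appears in no bag.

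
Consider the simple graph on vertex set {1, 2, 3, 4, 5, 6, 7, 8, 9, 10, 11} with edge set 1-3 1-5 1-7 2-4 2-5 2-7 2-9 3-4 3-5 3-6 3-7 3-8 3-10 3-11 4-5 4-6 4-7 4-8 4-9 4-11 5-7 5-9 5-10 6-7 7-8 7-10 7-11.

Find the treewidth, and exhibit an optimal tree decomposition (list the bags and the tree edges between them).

Each bag holds 4 vertices, so the decomposition has width 3, which upper-bounds the treewidth. Conversely, {2, 4, 5, 9} is a clique of size 4, and the vertices of any clique must share a bag in every tree decomposition; so some bag has ≥ 4 vertices and tw(G) ≥ 3. Combining the bounds, tw(G) = 3.

Treewidth 3.
Bags: B1 = {3, 4, 6, 7}  B2 = {3, 4, 5, 7}  B3 = {1, 3, 5, 7}  B4 = {2, 4, 5, 7}  B5 = {3, 5, 7, 10}  B6 = {3, 4, 7, 8}  B7 = {2, 4, 5, 9}  B8 = {3, 4, 7, 11}
Tree: B1–B2, B2–B3, B2–B4, B2–B5, B2–B6, B4–B7, B6–B8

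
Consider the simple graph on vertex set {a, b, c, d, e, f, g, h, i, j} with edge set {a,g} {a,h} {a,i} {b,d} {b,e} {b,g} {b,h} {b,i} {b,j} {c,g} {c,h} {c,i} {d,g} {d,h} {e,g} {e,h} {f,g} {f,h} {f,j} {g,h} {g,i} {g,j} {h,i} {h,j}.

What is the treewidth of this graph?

3

A width-3 tree decomposition is:
Bags: B1 = {f, g, h, j}  B2 = {b, g, h, j}  B3 = {b, g, h, i}  B4 = {c, g, h, i}  B5 = {b, e, g, h}  B6 = {a, g, h, i}  B7 = {b, d, g, h}
Tree: B1–B2, B2–B3, B3–B4, B3–B5, B4–B6, B3–B7
The largest bag has 4 vertices, giving width 3; this decomposition certifies tw(G) ≤ 3. Conversely, {a, g, h, i} is a clique of size 4, and the vertices of any clique must share a bag in every tree decomposition; so some bag has ≥ 4 vertices and tw(G) ≥ 3. Hence tw(G) = 3 exactly.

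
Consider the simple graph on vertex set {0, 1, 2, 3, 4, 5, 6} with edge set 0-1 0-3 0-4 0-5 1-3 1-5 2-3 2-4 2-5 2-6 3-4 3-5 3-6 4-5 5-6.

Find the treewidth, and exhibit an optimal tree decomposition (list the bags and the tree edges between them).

Treewidth 3.
Bags: B1 = {0, 3, 4, 5}  B2 = {0, 1, 3, 5}  B3 = {2, 3, 4, 5}  B4 = {2, 3, 5, 6}
Tree: B1–B2, B1–B3, B3–B4

Every bag has size at most 4, so the width is 4 − 1 = 3 and tw(G) ≤ 3. Conversely, {0, 1, 3, 5} is a clique of size 4, and the vertices of any clique must share a bag in every tree decomposition; so some bag has ≥ 4 vertices and tw(G) ≥ 3. Combining the bounds, tw(G) = 3.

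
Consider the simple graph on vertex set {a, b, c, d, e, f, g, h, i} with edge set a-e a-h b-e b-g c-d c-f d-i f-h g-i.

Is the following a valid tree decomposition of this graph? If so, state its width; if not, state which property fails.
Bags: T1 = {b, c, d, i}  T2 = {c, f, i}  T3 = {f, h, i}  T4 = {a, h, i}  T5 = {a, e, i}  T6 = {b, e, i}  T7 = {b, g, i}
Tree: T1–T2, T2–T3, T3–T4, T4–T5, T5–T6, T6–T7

A tree decomposition must satisfy three properties: every vertex lies in some bag; for every edge, both endpoints lie together in some bag; and for every vertex, the bags containing it form a connected subtree. Here bags containing vertex b are not connected in the tree, so the decomposition is invalid.

No — bags containing vertex b are not connected in the tree.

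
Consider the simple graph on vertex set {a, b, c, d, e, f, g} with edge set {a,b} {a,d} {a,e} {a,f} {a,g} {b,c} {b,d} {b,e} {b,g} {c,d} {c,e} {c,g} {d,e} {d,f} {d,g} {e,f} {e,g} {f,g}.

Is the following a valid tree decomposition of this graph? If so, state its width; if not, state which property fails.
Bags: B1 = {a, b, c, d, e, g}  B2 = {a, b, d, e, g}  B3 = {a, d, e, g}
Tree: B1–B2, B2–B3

A tree decomposition must satisfy three properties: every vertex lies in some bag; for every edge, both endpoints lie together in some bag; and for every vertex, the bags containing it form a connected subtree. Here vertex f appears in no bag, so the decomposition is invalid.

No — vertex f appears in no bag.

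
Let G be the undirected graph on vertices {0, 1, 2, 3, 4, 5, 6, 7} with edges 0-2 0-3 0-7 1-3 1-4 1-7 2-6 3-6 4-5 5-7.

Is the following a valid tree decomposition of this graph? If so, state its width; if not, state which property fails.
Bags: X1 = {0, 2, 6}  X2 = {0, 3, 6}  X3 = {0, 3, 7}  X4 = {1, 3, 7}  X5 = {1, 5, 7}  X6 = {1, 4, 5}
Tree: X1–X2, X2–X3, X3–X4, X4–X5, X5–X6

Yes; width 2.

Every vertex of G appears in some bag (union = {0, 1, 2, 3, 4, 5, 6, 7}); every edge is covered by a bag; and for each vertex v the set of bags containing v is connected in the bag tree. The decomposition is therefore valid. The largest bag has 3 vertices, so the width is 2.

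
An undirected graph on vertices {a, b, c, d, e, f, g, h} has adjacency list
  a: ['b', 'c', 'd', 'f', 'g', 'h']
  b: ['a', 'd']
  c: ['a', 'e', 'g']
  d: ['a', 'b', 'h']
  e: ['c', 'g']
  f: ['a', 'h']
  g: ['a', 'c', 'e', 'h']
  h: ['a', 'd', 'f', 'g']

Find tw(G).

A width-2 tree decomposition is:
Bags: B1 = {a, d, h}  B2 = {a, g, h}  B3 = {a, b, d}  B4 = {a, c, g}  B5 = {c, e, g}  B6 = {a, f, h}
Tree: B1–B2, B1–B3, B2–B4, B4–B5, B1–B6
Every bag has size at most 3, so the width is 3 − 1 = 2 and tw(G) ≤ 2. On the other hand G contains the 3-clique {c, e, g}. A clique must lie in a single bag of any decomposition, so no decomposition can have width below 2. Combining the bounds, tw(G) = 2.

2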